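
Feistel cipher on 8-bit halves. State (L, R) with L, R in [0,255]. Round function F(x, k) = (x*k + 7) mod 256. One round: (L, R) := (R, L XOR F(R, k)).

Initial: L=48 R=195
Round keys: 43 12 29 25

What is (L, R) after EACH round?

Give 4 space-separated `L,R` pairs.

Answer: 195,248 248,100 100,163 163,150

Derivation:
Round 1 (k=43): L=195 R=248
Round 2 (k=12): L=248 R=100
Round 3 (k=29): L=100 R=163
Round 4 (k=25): L=163 R=150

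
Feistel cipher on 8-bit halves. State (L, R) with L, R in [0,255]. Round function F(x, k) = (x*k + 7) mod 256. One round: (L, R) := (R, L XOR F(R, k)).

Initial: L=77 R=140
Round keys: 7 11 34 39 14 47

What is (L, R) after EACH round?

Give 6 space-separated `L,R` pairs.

Round 1 (k=7): L=140 R=150
Round 2 (k=11): L=150 R=245
Round 3 (k=34): L=245 R=7
Round 4 (k=39): L=7 R=237
Round 5 (k=14): L=237 R=250
Round 6 (k=47): L=250 R=0

Answer: 140,150 150,245 245,7 7,237 237,250 250,0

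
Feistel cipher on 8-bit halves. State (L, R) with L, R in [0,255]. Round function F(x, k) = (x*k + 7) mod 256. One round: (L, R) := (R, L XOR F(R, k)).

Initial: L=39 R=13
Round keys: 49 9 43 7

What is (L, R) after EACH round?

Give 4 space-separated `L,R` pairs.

Answer: 13,163 163,207 207,111 111,223

Derivation:
Round 1 (k=49): L=13 R=163
Round 2 (k=9): L=163 R=207
Round 3 (k=43): L=207 R=111
Round 4 (k=7): L=111 R=223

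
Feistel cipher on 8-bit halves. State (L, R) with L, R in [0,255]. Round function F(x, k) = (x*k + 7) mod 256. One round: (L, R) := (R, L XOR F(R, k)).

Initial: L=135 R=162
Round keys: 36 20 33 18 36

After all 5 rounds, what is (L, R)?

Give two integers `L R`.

Answer: 10 139

Derivation:
Round 1 (k=36): L=162 R=72
Round 2 (k=20): L=72 R=5
Round 3 (k=33): L=5 R=228
Round 4 (k=18): L=228 R=10
Round 5 (k=36): L=10 R=139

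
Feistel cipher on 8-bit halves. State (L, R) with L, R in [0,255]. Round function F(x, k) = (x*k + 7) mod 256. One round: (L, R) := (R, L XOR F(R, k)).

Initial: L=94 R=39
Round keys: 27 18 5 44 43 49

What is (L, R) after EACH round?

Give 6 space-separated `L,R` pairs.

Round 1 (k=27): L=39 R=122
Round 2 (k=18): L=122 R=188
Round 3 (k=5): L=188 R=201
Round 4 (k=44): L=201 R=47
Round 5 (k=43): L=47 R=37
Round 6 (k=49): L=37 R=51

Answer: 39,122 122,188 188,201 201,47 47,37 37,51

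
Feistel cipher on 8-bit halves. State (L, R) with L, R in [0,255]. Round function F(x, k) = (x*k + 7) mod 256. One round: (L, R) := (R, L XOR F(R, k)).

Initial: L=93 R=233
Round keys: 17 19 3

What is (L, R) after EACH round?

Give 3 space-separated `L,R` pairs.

Answer: 233,221 221,135 135,65

Derivation:
Round 1 (k=17): L=233 R=221
Round 2 (k=19): L=221 R=135
Round 3 (k=3): L=135 R=65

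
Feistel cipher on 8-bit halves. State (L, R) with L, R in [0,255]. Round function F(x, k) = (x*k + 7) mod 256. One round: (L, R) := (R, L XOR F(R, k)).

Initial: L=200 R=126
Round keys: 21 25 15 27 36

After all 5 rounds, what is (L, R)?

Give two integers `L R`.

Answer: 213 211

Derivation:
Round 1 (k=21): L=126 R=149
Round 2 (k=25): L=149 R=234
Round 3 (k=15): L=234 R=40
Round 4 (k=27): L=40 R=213
Round 5 (k=36): L=213 R=211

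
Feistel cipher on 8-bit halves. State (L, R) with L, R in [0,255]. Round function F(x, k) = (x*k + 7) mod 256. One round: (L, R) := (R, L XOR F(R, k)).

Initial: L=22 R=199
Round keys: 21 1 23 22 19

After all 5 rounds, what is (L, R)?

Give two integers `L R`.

Round 1 (k=21): L=199 R=76
Round 2 (k=1): L=76 R=148
Round 3 (k=23): L=148 R=31
Round 4 (k=22): L=31 R=37
Round 5 (k=19): L=37 R=217

Answer: 37 217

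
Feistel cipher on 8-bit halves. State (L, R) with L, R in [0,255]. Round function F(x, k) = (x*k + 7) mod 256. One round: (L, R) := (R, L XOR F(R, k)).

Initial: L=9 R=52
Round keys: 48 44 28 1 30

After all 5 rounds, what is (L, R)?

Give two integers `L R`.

Answer: 103 44

Derivation:
Round 1 (k=48): L=52 R=206
Round 2 (k=44): L=206 R=91
Round 3 (k=28): L=91 R=53
Round 4 (k=1): L=53 R=103
Round 5 (k=30): L=103 R=44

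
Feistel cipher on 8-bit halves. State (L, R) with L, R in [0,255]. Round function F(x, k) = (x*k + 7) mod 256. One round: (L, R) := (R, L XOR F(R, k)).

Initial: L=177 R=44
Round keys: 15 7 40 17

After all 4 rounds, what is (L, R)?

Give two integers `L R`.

Round 1 (k=15): L=44 R=42
Round 2 (k=7): L=42 R=1
Round 3 (k=40): L=1 R=5
Round 4 (k=17): L=5 R=93

Answer: 5 93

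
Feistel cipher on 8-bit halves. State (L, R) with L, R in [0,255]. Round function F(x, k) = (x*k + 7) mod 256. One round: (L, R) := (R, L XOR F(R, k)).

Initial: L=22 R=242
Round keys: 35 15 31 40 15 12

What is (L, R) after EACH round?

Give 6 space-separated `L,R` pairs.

Round 1 (k=35): L=242 R=11
Round 2 (k=15): L=11 R=94
Round 3 (k=31): L=94 R=98
Round 4 (k=40): L=98 R=9
Round 5 (k=15): L=9 R=236
Round 6 (k=12): L=236 R=30

Answer: 242,11 11,94 94,98 98,9 9,236 236,30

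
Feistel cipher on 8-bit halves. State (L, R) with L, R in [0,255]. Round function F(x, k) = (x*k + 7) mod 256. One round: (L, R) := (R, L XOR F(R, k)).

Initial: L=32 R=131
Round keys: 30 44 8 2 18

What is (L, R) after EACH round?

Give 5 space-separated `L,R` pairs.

Answer: 131,65 65,176 176,198 198,35 35,187

Derivation:
Round 1 (k=30): L=131 R=65
Round 2 (k=44): L=65 R=176
Round 3 (k=8): L=176 R=198
Round 4 (k=2): L=198 R=35
Round 5 (k=18): L=35 R=187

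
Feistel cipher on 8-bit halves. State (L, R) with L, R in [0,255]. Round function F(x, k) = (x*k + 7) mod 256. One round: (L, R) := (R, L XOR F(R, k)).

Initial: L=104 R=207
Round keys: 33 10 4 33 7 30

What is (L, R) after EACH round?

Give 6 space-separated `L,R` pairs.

Round 1 (k=33): L=207 R=222
Round 2 (k=10): L=222 R=124
Round 3 (k=4): L=124 R=41
Round 4 (k=33): L=41 R=44
Round 5 (k=7): L=44 R=18
Round 6 (k=30): L=18 R=15

Answer: 207,222 222,124 124,41 41,44 44,18 18,15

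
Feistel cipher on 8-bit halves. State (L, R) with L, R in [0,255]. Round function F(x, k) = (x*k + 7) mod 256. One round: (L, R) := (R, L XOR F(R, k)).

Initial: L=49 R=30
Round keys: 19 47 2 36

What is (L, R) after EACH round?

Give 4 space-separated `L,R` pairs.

Answer: 30,112 112,137 137,105 105,66

Derivation:
Round 1 (k=19): L=30 R=112
Round 2 (k=47): L=112 R=137
Round 3 (k=2): L=137 R=105
Round 4 (k=36): L=105 R=66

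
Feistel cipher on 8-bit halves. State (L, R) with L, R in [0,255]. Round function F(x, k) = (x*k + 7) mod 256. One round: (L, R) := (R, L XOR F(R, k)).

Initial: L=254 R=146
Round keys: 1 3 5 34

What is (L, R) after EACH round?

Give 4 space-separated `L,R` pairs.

Round 1 (k=1): L=146 R=103
Round 2 (k=3): L=103 R=174
Round 3 (k=5): L=174 R=10
Round 4 (k=34): L=10 R=245

Answer: 146,103 103,174 174,10 10,245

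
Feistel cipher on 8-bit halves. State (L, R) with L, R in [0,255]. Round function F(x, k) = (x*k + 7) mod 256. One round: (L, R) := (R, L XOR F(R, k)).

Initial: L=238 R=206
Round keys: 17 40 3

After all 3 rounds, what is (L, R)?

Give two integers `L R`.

Round 1 (k=17): L=206 R=91
Round 2 (k=40): L=91 R=241
Round 3 (k=3): L=241 R=129

Answer: 241 129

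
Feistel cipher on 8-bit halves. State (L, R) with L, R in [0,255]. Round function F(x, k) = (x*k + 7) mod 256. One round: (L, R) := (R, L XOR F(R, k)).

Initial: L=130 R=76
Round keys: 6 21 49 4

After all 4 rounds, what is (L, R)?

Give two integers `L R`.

Answer: 150 75

Derivation:
Round 1 (k=6): L=76 R=77
Round 2 (k=21): L=77 R=20
Round 3 (k=49): L=20 R=150
Round 4 (k=4): L=150 R=75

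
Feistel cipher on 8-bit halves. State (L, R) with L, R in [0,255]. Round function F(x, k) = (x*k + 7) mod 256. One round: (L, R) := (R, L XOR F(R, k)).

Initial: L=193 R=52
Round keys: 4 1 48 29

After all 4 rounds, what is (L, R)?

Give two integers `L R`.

Round 1 (k=4): L=52 R=22
Round 2 (k=1): L=22 R=41
Round 3 (k=48): L=41 R=161
Round 4 (k=29): L=161 R=109

Answer: 161 109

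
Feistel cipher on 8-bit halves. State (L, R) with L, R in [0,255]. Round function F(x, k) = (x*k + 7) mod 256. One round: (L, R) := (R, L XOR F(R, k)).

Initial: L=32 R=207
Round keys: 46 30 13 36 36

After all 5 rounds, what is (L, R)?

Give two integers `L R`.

Answer: 189 123

Derivation:
Round 1 (k=46): L=207 R=25
Round 2 (k=30): L=25 R=58
Round 3 (k=13): L=58 R=224
Round 4 (k=36): L=224 R=189
Round 5 (k=36): L=189 R=123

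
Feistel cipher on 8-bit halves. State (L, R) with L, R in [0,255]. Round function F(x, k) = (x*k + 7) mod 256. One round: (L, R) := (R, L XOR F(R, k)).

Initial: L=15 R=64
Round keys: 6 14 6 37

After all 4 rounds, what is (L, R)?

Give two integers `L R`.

Answer: 217 83

Derivation:
Round 1 (k=6): L=64 R=136
Round 2 (k=14): L=136 R=55
Round 3 (k=6): L=55 R=217
Round 4 (k=37): L=217 R=83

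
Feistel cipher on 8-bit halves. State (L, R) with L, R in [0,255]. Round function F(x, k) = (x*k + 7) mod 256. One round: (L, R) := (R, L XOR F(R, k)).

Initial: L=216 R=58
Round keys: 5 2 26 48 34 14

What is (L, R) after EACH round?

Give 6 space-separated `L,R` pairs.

Answer: 58,241 241,211 211,132 132,20 20,43 43,117

Derivation:
Round 1 (k=5): L=58 R=241
Round 2 (k=2): L=241 R=211
Round 3 (k=26): L=211 R=132
Round 4 (k=48): L=132 R=20
Round 5 (k=34): L=20 R=43
Round 6 (k=14): L=43 R=117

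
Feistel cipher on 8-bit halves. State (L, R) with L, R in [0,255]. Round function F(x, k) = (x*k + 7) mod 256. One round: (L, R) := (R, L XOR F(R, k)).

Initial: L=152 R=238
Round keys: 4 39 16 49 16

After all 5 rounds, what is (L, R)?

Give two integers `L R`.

Answer: 81 87

Derivation:
Round 1 (k=4): L=238 R=39
Round 2 (k=39): L=39 R=22
Round 3 (k=16): L=22 R=64
Round 4 (k=49): L=64 R=81
Round 5 (k=16): L=81 R=87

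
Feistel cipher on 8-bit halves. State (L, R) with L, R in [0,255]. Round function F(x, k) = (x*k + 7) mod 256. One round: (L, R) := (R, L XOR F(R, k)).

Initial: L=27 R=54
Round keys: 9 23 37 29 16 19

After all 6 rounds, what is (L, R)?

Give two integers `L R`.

Round 1 (k=9): L=54 R=246
Round 2 (k=23): L=246 R=23
Round 3 (k=37): L=23 R=172
Round 4 (k=29): L=172 R=148
Round 5 (k=16): L=148 R=235
Round 6 (k=19): L=235 R=236

Answer: 235 236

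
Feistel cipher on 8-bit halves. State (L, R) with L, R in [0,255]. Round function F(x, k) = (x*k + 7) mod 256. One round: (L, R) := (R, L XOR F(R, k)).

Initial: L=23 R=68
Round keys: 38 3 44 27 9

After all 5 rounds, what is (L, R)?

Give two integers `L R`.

Answer: 99 33

Derivation:
Round 1 (k=38): L=68 R=8
Round 2 (k=3): L=8 R=91
Round 3 (k=44): L=91 R=163
Round 4 (k=27): L=163 R=99
Round 5 (k=9): L=99 R=33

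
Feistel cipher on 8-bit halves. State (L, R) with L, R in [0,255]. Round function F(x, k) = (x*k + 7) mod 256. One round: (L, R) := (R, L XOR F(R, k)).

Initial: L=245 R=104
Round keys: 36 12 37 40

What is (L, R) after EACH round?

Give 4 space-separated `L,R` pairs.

Round 1 (k=36): L=104 R=82
Round 2 (k=12): L=82 R=183
Round 3 (k=37): L=183 R=40
Round 4 (k=40): L=40 R=240

Answer: 104,82 82,183 183,40 40,240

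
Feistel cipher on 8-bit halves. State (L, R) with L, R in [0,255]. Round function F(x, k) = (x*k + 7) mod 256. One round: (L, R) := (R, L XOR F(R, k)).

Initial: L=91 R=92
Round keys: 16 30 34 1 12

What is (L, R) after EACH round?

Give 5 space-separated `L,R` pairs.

Round 1 (k=16): L=92 R=156
Round 2 (k=30): L=156 R=19
Round 3 (k=34): L=19 R=17
Round 4 (k=1): L=17 R=11
Round 5 (k=12): L=11 R=154

Answer: 92,156 156,19 19,17 17,11 11,154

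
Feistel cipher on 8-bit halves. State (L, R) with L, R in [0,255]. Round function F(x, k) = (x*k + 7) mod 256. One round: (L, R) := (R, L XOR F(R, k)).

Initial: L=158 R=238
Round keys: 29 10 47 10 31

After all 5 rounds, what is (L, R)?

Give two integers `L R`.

Answer: 86 30

Derivation:
Round 1 (k=29): L=238 R=99
Round 2 (k=10): L=99 R=11
Round 3 (k=47): L=11 R=111
Round 4 (k=10): L=111 R=86
Round 5 (k=31): L=86 R=30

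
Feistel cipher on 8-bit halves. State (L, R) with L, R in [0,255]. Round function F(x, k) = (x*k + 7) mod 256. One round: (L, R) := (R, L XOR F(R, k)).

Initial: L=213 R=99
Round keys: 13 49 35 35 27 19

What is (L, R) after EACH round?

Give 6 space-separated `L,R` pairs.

Round 1 (k=13): L=99 R=219
Round 2 (k=49): L=219 R=145
Round 3 (k=35): L=145 R=1
Round 4 (k=35): L=1 R=187
Round 5 (k=27): L=187 R=193
Round 6 (k=19): L=193 R=225

Answer: 99,219 219,145 145,1 1,187 187,193 193,225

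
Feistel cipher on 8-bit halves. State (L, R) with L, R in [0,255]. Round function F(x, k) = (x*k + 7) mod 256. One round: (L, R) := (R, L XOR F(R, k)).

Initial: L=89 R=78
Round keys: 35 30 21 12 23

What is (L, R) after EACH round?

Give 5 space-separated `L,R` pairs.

Round 1 (k=35): L=78 R=232
Round 2 (k=30): L=232 R=121
Round 3 (k=21): L=121 R=28
Round 4 (k=12): L=28 R=46
Round 5 (k=23): L=46 R=53

Answer: 78,232 232,121 121,28 28,46 46,53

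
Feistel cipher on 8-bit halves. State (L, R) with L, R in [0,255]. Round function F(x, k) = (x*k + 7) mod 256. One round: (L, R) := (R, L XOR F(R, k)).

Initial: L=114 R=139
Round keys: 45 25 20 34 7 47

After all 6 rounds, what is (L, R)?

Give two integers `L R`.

Answer: 97 91

Derivation:
Round 1 (k=45): L=139 R=4
Round 2 (k=25): L=4 R=224
Round 3 (k=20): L=224 R=131
Round 4 (k=34): L=131 R=141
Round 5 (k=7): L=141 R=97
Round 6 (k=47): L=97 R=91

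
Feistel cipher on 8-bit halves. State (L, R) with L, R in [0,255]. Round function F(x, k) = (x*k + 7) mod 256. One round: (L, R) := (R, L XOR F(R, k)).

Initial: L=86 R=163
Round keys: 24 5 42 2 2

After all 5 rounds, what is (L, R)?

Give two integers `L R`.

Answer: 200 227

Derivation:
Round 1 (k=24): L=163 R=25
Round 2 (k=5): L=25 R=39
Round 3 (k=42): L=39 R=116
Round 4 (k=2): L=116 R=200
Round 5 (k=2): L=200 R=227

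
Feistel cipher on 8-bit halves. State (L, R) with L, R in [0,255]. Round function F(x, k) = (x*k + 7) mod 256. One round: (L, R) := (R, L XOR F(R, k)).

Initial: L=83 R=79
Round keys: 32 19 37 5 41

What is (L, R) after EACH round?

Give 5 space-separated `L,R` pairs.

Answer: 79,180 180,44 44,215 215,22 22,90

Derivation:
Round 1 (k=32): L=79 R=180
Round 2 (k=19): L=180 R=44
Round 3 (k=37): L=44 R=215
Round 4 (k=5): L=215 R=22
Round 5 (k=41): L=22 R=90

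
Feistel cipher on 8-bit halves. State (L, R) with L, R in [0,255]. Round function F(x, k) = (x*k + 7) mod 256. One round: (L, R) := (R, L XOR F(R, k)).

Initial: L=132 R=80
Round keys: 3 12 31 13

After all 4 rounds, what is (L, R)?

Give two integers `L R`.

Round 1 (k=3): L=80 R=115
Round 2 (k=12): L=115 R=59
Round 3 (k=31): L=59 R=95
Round 4 (k=13): L=95 R=225

Answer: 95 225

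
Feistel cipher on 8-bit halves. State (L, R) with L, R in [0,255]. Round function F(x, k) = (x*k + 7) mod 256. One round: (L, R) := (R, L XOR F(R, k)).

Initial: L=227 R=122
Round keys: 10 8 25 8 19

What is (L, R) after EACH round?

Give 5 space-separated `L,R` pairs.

Answer: 122,40 40,61 61,212 212,154 154,161

Derivation:
Round 1 (k=10): L=122 R=40
Round 2 (k=8): L=40 R=61
Round 3 (k=25): L=61 R=212
Round 4 (k=8): L=212 R=154
Round 5 (k=19): L=154 R=161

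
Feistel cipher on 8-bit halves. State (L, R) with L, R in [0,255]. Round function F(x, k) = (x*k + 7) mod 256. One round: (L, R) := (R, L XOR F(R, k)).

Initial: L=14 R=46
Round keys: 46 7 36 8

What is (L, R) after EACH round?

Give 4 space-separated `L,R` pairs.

Answer: 46,69 69,196 196,210 210,83

Derivation:
Round 1 (k=46): L=46 R=69
Round 2 (k=7): L=69 R=196
Round 3 (k=36): L=196 R=210
Round 4 (k=8): L=210 R=83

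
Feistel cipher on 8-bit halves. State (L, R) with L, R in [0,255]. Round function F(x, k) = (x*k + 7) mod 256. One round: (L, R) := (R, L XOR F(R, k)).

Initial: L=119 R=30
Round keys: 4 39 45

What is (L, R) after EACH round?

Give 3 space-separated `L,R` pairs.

Answer: 30,8 8,33 33,220

Derivation:
Round 1 (k=4): L=30 R=8
Round 2 (k=39): L=8 R=33
Round 3 (k=45): L=33 R=220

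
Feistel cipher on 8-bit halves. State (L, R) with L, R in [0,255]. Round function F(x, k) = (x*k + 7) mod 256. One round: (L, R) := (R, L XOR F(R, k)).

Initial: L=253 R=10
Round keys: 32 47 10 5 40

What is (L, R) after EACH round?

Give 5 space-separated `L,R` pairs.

Round 1 (k=32): L=10 R=186
Round 2 (k=47): L=186 R=39
Round 3 (k=10): L=39 R=55
Round 4 (k=5): L=55 R=61
Round 5 (k=40): L=61 R=184

Answer: 10,186 186,39 39,55 55,61 61,184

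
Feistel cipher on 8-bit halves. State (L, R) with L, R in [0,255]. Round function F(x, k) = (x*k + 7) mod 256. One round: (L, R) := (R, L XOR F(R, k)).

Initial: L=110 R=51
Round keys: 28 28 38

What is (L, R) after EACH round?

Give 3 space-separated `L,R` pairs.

Answer: 51,245 245,224 224,178

Derivation:
Round 1 (k=28): L=51 R=245
Round 2 (k=28): L=245 R=224
Round 3 (k=38): L=224 R=178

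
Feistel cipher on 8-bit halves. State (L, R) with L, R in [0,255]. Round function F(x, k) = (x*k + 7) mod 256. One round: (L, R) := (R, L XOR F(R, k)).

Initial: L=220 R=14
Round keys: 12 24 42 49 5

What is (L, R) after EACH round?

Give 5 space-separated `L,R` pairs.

Round 1 (k=12): L=14 R=115
Round 2 (k=24): L=115 R=193
Round 3 (k=42): L=193 R=194
Round 4 (k=49): L=194 R=232
Round 5 (k=5): L=232 R=77

Answer: 14,115 115,193 193,194 194,232 232,77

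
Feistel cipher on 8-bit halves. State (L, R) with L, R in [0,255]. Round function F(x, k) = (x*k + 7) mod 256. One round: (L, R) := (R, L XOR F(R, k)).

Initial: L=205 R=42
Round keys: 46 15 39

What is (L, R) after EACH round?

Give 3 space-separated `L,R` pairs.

Round 1 (k=46): L=42 R=94
Round 2 (k=15): L=94 R=163
Round 3 (k=39): L=163 R=130

Answer: 42,94 94,163 163,130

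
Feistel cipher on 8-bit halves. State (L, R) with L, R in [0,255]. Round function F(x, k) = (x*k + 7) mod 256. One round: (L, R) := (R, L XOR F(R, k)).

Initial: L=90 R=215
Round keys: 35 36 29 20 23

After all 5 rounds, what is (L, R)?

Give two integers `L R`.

Round 1 (k=35): L=215 R=54
Round 2 (k=36): L=54 R=72
Round 3 (k=29): L=72 R=25
Round 4 (k=20): L=25 R=179
Round 5 (k=23): L=179 R=5

Answer: 179 5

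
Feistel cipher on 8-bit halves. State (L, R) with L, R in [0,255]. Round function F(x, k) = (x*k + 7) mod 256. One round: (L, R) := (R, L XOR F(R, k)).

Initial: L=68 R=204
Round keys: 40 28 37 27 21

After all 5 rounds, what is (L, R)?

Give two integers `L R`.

Answer: 93 81

Derivation:
Round 1 (k=40): L=204 R=163
Round 2 (k=28): L=163 R=23
Round 3 (k=37): L=23 R=249
Round 4 (k=27): L=249 R=93
Round 5 (k=21): L=93 R=81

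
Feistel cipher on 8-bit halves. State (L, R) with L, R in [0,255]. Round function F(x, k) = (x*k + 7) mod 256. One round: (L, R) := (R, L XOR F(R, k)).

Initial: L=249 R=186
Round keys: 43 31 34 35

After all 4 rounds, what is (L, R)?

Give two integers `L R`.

Answer: 181 183

Derivation:
Round 1 (k=43): L=186 R=188
Round 2 (k=31): L=188 R=113
Round 3 (k=34): L=113 R=181
Round 4 (k=35): L=181 R=183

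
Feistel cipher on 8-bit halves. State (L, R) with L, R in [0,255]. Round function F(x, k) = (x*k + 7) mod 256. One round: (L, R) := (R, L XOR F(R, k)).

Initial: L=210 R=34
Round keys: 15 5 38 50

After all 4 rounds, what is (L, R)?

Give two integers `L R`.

Answer: 64 159

Derivation:
Round 1 (k=15): L=34 R=215
Round 2 (k=5): L=215 R=24
Round 3 (k=38): L=24 R=64
Round 4 (k=50): L=64 R=159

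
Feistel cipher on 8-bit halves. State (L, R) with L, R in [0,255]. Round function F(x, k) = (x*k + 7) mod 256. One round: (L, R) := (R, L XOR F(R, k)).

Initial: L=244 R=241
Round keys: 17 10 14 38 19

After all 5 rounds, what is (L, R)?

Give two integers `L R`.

Round 1 (k=17): L=241 R=252
Round 2 (k=10): L=252 R=46
Round 3 (k=14): L=46 R=119
Round 4 (k=38): L=119 R=159
Round 5 (k=19): L=159 R=163

Answer: 159 163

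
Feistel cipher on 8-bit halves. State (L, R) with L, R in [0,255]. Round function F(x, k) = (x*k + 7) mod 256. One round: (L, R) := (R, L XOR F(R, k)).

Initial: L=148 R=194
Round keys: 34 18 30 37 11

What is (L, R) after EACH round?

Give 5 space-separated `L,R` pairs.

Answer: 194,95 95,119 119,166 166,114 114,75

Derivation:
Round 1 (k=34): L=194 R=95
Round 2 (k=18): L=95 R=119
Round 3 (k=30): L=119 R=166
Round 4 (k=37): L=166 R=114
Round 5 (k=11): L=114 R=75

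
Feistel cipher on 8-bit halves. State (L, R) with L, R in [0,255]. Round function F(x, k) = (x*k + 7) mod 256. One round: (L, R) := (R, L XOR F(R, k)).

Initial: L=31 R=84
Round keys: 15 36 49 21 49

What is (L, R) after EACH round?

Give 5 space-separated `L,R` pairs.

Answer: 84,236 236,99 99,22 22,182 182,203

Derivation:
Round 1 (k=15): L=84 R=236
Round 2 (k=36): L=236 R=99
Round 3 (k=49): L=99 R=22
Round 4 (k=21): L=22 R=182
Round 5 (k=49): L=182 R=203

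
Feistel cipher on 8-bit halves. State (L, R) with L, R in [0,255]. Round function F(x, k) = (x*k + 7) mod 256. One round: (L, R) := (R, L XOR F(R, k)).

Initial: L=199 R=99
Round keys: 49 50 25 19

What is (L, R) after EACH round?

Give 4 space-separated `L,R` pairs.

Answer: 99,61 61,146 146,116 116,49

Derivation:
Round 1 (k=49): L=99 R=61
Round 2 (k=50): L=61 R=146
Round 3 (k=25): L=146 R=116
Round 4 (k=19): L=116 R=49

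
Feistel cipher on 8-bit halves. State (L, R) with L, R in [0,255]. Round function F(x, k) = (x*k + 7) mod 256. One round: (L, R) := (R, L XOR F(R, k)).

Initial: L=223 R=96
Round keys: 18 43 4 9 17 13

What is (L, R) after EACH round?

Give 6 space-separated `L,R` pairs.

Round 1 (k=18): L=96 R=24
Round 2 (k=43): L=24 R=111
Round 3 (k=4): L=111 R=219
Round 4 (k=9): L=219 R=213
Round 5 (k=17): L=213 R=247
Round 6 (k=13): L=247 R=71

Answer: 96,24 24,111 111,219 219,213 213,247 247,71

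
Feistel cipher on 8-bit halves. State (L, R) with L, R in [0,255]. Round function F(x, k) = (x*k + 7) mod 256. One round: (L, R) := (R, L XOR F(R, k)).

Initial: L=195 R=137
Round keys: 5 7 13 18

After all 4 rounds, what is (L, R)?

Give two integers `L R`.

Answer: 163 188

Derivation:
Round 1 (k=5): L=137 R=119
Round 2 (k=7): L=119 R=193
Round 3 (k=13): L=193 R=163
Round 4 (k=18): L=163 R=188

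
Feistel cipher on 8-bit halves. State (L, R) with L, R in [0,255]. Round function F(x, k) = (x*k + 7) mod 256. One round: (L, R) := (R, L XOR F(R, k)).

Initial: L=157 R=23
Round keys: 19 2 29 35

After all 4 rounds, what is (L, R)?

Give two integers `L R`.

Answer: 140 117

Derivation:
Round 1 (k=19): L=23 R=33
Round 2 (k=2): L=33 R=94
Round 3 (k=29): L=94 R=140
Round 4 (k=35): L=140 R=117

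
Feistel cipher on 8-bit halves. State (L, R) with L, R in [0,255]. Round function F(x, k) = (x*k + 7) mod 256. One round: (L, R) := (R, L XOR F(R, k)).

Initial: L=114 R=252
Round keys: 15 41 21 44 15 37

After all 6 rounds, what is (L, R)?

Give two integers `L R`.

Answer: 62 182

Derivation:
Round 1 (k=15): L=252 R=185
Round 2 (k=41): L=185 R=84
Round 3 (k=21): L=84 R=82
Round 4 (k=44): L=82 R=75
Round 5 (k=15): L=75 R=62
Round 6 (k=37): L=62 R=182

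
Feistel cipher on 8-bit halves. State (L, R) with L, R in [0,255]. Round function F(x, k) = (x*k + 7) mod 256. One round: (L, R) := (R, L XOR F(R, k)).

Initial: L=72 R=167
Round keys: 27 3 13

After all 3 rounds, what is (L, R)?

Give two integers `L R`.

Round 1 (k=27): L=167 R=236
Round 2 (k=3): L=236 R=108
Round 3 (k=13): L=108 R=111

Answer: 108 111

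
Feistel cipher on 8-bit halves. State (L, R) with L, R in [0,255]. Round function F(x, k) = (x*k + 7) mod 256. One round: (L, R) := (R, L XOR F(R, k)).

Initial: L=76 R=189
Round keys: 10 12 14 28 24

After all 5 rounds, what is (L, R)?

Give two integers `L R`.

Answer: 241 81

Derivation:
Round 1 (k=10): L=189 R=37
Round 2 (k=12): L=37 R=126
Round 3 (k=14): L=126 R=206
Round 4 (k=28): L=206 R=241
Round 5 (k=24): L=241 R=81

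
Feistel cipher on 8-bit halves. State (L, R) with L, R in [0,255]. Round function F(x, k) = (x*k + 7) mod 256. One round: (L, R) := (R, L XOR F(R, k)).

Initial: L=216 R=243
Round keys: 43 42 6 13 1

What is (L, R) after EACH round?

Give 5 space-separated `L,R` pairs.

Answer: 243,0 0,244 244,191 191,78 78,234

Derivation:
Round 1 (k=43): L=243 R=0
Round 2 (k=42): L=0 R=244
Round 3 (k=6): L=244 R=191
Round 4 (k=13): L=191 R=78
Round 5 (k=1): L=78 R=234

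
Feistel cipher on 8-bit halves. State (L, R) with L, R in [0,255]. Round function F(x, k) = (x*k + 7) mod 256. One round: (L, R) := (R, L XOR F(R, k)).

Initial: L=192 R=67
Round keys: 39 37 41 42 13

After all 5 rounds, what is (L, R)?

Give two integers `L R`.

Round 1 (k=39): L=67 R=252
Round 2 (k=37): L=252 R=48
Round 3 (k=41): L=48 R=75
Round 4 (k=42): L=75 R=101
Round 5 (k=13): L=101 R=99

Answer: 101 99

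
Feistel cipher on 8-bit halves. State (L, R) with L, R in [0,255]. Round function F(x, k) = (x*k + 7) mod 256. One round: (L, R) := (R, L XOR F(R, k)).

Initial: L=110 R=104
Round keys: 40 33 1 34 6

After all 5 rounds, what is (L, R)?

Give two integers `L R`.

Answer: 203 223

Derivation:
Round 1 (k=40): L=104 R=41
Round 2 (k=33): L=41 R=56
Round 3 (k=1): L=56 R=22
Round 4 (k=34): L=22 R=203
Round 5 (k=6): L=203 R=223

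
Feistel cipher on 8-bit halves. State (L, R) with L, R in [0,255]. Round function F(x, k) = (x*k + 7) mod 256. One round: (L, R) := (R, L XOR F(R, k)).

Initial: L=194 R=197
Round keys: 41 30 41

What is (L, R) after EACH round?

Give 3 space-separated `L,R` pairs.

Round 1 (k=41): L=197 R=86
Round 2 (k=30): L=86 R=222
Round 3 (k=41): L=222 R=195

Answer: 197,86 86,222 222,195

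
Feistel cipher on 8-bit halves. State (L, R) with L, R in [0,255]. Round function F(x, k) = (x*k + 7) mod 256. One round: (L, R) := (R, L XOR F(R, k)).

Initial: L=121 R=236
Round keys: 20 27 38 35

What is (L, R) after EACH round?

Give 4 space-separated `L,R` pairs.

Round 1 (k=20): L=236 R=14
Round 2 (k=27): L=14 R=109
Round 3 (k=38): L=109 R=59
Round 4 (k=35): L=59 R=117

Answer: 236,14 14,109 109,59 59,117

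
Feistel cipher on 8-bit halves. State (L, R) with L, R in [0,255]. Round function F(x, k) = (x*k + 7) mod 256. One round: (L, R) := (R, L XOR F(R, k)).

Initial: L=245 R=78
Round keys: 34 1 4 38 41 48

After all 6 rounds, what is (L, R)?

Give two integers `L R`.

Round 1 (k=34): L=78 R=150
Round 2 (k=1): L=150 R=211
Round 3 (k=4): L=211 R=197
Round 4 (k=38): L=197 R=150
Round 5 (k=41): L=150 R=200
Round 6 (k=48): L=200 R=17

Answer: 200 17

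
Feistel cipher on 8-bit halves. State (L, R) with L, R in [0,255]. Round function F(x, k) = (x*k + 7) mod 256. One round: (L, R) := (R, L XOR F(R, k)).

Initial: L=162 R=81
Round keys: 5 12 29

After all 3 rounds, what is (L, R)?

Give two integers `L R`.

Round 1 (k=5): L=81 R=62
Round 2 (k=12): L=62 R=190
Round 3 (k=29): L=190 R=179

Answer: 190 179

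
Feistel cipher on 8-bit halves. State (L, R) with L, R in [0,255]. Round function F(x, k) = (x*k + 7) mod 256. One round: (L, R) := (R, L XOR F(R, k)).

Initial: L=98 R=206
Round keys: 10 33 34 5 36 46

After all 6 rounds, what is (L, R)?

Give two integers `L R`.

Round 1 (k=10): L=206 R=113
Round 2 (k=33): L=113 R=86
Round 3 (k=34): L=86 R=2
Round 4 (k=5): L=2 R=71
Round 5 (k=36): L=71 R=1
Round 6 (k=46): L=1 R=114

Answer: 1 114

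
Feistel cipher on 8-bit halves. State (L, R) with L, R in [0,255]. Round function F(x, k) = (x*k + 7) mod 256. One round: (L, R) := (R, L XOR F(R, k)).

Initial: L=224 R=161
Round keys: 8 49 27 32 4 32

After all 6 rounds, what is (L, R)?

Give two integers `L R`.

Answer: 12 135

Derivation:
Round 1 (k=8): L=161 R=239
Round 2 (k=49): L=239 R=103
Round 3 (k=27): L=103 R=11
Round 4 (k=32): L=11 R=0
Round 5 (k=4): L=0 R=12
Round 6 (k=32): L=12 R=135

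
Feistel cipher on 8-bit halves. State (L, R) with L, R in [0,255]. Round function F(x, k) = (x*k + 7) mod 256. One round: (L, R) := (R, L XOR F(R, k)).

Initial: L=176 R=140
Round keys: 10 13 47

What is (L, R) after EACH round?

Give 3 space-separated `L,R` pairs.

Answer: 140,207 207,6 6,238

Derivation:
Round 1 (k=10): L=140 R=207
Round 2 (k=13): L=207 R=6
Round 3 (k=47): L=6 R=238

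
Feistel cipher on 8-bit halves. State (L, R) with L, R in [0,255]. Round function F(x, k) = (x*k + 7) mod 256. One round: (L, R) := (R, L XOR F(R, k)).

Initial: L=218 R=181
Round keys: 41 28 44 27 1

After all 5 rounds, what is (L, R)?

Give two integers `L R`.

Round 1 (k=41): L=181 R=222
Round 2 (k=28): L=222 R=250
Round 3 (k=44): L=250 R=33
Round 4 (k=27): L=33 R=120
Round 5 (k=1): L=120 R=94

Answer: 120 94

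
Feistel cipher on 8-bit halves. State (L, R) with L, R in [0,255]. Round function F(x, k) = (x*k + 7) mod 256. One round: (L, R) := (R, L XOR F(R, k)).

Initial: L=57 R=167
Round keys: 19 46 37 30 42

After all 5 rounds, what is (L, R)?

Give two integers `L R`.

Round 1 (k=19): L=167 R=85
Round 2 (k=46): L=85 R=234
Round 3 (k=37): L=234 R=140
Round 4 (k=30): L=140 R=133
Round 5 (k=42): L=133 R=85

Answer: 133 85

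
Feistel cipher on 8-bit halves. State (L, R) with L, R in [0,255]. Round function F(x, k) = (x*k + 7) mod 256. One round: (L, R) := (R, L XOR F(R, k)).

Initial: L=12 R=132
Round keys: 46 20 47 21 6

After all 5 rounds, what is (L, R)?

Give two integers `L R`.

Round 1 (k=46): L=132 R=179
Round 2 (k=20): L=179 R=135
Round 3 (k=47): L=135 R=99
Round 4 (k=21): L=99 R=161
Round 5 (k=6): L=161 R=174

Answer: 161 174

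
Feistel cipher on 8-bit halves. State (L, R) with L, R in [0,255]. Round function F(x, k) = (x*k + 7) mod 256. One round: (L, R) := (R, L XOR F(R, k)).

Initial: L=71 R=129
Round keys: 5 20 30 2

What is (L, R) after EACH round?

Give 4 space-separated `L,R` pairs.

Round 1 (k=5): L=129 R=203
Round 2 (k=20): L=203 R=98
Round 3 (k=30): L=98 R=72
Round 4 (k=2): L=72 R=245

Answer: 129,203 203,98 98,72 72,245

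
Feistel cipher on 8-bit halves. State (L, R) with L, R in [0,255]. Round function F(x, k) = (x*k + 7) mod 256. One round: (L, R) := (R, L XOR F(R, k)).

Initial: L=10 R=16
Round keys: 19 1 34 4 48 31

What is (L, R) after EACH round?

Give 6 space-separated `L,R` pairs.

Round 1 (k=19): L=16 R=61
Round 2 (k=1): L=61 R=84
Round 3 (k=34): L=84 R=18
Round 4 (k=4): L=18 R=27
Round 5 (k=48): L=27 R=5
Round 6 (k=31): L=5 R=185

Answer: 16,61 61,84 84,18 18,27 27,5 5,185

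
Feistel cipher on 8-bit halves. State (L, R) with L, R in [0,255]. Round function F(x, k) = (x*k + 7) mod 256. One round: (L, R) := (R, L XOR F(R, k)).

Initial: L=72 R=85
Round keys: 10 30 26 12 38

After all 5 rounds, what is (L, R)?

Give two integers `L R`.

Round 1 (k=10): L=85 R=17
Round 2 (k=30): L=17 R=80
Round 3 (k=26): L=80 R=54
Round 4 (k=12): L=54 R=223
Round 5 (k=38): L=223 R=23

Answer: 223 23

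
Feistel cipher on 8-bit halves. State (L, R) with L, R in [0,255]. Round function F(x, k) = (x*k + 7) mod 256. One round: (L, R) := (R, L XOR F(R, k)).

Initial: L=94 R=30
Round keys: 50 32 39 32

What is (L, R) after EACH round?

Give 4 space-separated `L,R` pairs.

Answer: 30,189 189,185 185,139 139,222

Derivation:
Round 1 (k=50): L=30 R=189
Round 2 (k=32): L=189 R=185
Round 3 (k=39): L=185 R=139
Round 4 (k=32): L=139 R=222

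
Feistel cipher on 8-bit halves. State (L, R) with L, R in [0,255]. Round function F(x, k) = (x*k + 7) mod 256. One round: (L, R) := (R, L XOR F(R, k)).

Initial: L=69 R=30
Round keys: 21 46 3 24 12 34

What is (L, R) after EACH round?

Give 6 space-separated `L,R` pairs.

Round 1 (k=21): L=30 R=56
Round 2 (k=46): L=56 R=9
Round 3 (k=3): L=9 R=26
Round 4 (k=24): L=26 R=126
Round 5 (k=12): L=126 R=245
Round 6 (k=34): L=245 R=239

Answer: 30,56 56,9 9,26 26,126 126,245 245,239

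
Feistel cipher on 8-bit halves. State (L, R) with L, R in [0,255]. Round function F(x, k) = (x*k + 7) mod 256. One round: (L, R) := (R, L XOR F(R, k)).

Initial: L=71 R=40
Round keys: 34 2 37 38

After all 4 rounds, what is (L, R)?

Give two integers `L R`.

Answer: 34 28

Derivation:
Round 1 (k=34): L=40 R=16
Round 2 (k=2): L=16 R=15
Round 3 (k=37): L=15 R=34
Round 4 (k=38): L=34 R=28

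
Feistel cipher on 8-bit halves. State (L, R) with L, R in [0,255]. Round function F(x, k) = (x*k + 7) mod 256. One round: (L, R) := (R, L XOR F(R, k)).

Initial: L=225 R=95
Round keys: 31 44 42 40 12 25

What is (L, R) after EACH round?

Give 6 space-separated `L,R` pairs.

Answer: 95,105 105,76 76,22 22,59 59,221 221,167

Derivation:
Round 1 (k=31): L=95 R=105
Round 2 (k=44): L=105 R=76
Round 3 (k=42): L=76 R=22
Round 4 (k=40): L=22 R=59
Round 5 (k=12): L=59 R=221
Round 6 (k=25): L=221 R=167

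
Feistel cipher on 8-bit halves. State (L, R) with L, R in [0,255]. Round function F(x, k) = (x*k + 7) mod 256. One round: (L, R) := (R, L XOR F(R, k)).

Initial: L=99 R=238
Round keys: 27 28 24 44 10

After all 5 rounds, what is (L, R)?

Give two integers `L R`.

Round 1 (k=27): L=238 R=66
Round 2 (k=28): L=66 R=209
Round 3 (k=24): L=209 R=221
Round 4 (k=44): L=221 R=210
Round 5 (k=10): L=210 R=230

Answer: 210 230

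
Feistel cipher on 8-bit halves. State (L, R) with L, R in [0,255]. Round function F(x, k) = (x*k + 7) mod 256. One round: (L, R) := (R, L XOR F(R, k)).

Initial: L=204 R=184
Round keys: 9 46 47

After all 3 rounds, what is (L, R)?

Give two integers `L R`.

Answer: 137 157

Derivation:
Round 1 (k=9): L=184 R=179
Round 2 (k=46): L=179 R=137
Round 3 (k=47): L=137 R=157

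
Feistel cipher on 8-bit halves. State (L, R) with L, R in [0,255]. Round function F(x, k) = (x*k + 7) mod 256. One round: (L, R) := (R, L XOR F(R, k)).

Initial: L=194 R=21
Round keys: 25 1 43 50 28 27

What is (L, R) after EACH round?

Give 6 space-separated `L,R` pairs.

Round 1 (k=25): L=21 R=214
Round 2 (k=1): L=214 R=200
Round 3 (k=43): L=200 R=73
Round 4 (k=50): L=73 R=129
Round 5 (k=28): L=129 R=106
Round 6 (k=27): L=106 R=180

Answer: 21,214 214,200 200,73 73,129 129,106 106,180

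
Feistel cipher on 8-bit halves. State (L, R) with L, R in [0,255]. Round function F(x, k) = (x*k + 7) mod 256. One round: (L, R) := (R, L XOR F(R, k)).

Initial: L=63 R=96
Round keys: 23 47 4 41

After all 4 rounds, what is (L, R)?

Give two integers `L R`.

Round 1 (k=23): L=96 R=152
Round 2 (k=47): L=152 R=143
Round 3 (k=4): L=143 R=219
Round 4 (k=41): L=219 R=149

Answer: 219 149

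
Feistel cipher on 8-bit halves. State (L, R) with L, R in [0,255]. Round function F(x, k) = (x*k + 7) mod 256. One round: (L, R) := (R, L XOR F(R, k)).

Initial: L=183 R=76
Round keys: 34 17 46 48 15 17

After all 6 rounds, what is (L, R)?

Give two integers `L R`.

Answer: 10 101

Derivation:
Round 1 (k=34): L=76 R=168
Round 2 (k=17): L=168 R=99
Round 3 (k=46): L=99 R=121
Round 4 (k=48): L=121 R=212
Round 5 (k=15): L=212 R=10
Round 6 (k=17): L=10 R=101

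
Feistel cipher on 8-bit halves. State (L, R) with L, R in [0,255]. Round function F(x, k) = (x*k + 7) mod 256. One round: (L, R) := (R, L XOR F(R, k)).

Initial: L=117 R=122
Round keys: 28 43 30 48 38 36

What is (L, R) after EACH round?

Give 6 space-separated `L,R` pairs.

Answer: 122,42 42,111 111,35 35,248 248,244 244,175

Derivation:
Round 1 (k=28): L=122 R=42
Round 2 (k=43): L=42 R=111
Round 3 (k=30): L=111 R=35
Round 4 (k=48): L=35 R=248
Round 5 (k=38): L=248 R=244
Round 6 (k=36): L=244 R=175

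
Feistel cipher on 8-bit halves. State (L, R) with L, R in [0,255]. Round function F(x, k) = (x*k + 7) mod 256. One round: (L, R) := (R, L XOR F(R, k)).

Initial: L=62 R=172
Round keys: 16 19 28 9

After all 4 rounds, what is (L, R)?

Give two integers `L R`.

Answer: 246 131

Derivation:
Round 1 (k=16): L=172 R=249
Round 2 (k=19): L=249 R=46
Round 3 (k=28): L=46 R=246
Round 4 (k=9): L=246 R=131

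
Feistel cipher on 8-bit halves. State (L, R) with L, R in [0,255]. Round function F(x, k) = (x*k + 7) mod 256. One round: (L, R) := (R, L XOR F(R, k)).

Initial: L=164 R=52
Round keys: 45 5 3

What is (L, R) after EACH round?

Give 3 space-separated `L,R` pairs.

Round 1 (k=45): L=52 R=143
Round 2 (k=5): L=143 R=230
Round 3 (k=3): L=230 R=54

Answer: 52,143 143,230 230,54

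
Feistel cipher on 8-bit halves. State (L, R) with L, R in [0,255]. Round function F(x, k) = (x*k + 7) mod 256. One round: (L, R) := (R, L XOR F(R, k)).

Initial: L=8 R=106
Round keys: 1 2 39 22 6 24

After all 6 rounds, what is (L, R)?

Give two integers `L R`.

Round 1 (k=1): L=106 R=121
Round 2 (k=2): L=121 R=147
Round 3 (k=39): L=147 R=21
Round 4 (k=22): L=21 R=70
Round 5 (k=6): L=70 R=190
Round 6 (k=24): L=190 R=145

Answer: 190 145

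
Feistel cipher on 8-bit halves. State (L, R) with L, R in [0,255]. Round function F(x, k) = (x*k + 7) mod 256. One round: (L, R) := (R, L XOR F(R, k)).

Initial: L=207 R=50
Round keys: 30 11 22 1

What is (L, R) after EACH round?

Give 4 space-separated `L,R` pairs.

Answer: 50,44 44,217 217,129 129,81

Derivation:
Round 1 (k=30): L=50 R=44
Round 2 (k=11): L=44 R=217
Round 3 (k=22): L=217 R=129
Round 4 (k=1): L=129 R=81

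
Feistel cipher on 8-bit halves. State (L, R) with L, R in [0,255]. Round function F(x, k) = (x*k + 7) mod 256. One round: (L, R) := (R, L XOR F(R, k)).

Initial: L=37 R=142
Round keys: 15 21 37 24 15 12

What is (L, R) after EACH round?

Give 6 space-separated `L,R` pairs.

Answer: 142,124 124,189 189,36 36,218 218,233 233,41

Derivation:
Round 1 (k=15): L=142 R=124
Round 2 (k=21): L=124 R=189
Round 3 (k=37): L=189 R=36
Round 4 (k=24): L=36 R=218
Round 5 (k=15): L=218 R=233
Round 6 (k=12): L=233 R=41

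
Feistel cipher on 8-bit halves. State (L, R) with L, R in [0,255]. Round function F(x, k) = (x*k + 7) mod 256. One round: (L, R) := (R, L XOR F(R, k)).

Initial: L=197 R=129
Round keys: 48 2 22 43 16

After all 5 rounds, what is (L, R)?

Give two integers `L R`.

Round 1 (k=48): L=129 R=242
Round 2 (k=2): L=242 R=106
Round 3 (k=22): L=106 R=209
Round 4 (k=43): L=209 R=72
Round 5 (k=16): L=72 R=86

Answer: 72 86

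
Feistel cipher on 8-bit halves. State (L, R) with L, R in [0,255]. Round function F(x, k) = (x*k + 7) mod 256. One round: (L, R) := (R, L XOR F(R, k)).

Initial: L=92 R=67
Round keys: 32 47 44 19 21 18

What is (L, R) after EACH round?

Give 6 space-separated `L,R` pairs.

Answer: 67,59 59,159 159,96 96,184 184,127 127,77

Derivation:
Round 1 (k=32): L=67 R=59
Round 2 (k=47): L=59 R=159
Round 3 (k=44): L=159 R=96
Round 4 (k=19): L=96 R=184
Round 5 (k=21): L=184 R=127
Round 6 (k=18): L=127 R=77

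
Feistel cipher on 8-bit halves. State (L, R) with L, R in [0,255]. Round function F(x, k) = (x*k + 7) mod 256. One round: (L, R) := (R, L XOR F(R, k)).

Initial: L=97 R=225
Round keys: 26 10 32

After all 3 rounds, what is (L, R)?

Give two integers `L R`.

Answer: 230 71

Derivation:
Round 1 (k=26): L=225 R=128
Round 2 (k=10): L=128 R=230
Round 3 (k=32): L=230 R=71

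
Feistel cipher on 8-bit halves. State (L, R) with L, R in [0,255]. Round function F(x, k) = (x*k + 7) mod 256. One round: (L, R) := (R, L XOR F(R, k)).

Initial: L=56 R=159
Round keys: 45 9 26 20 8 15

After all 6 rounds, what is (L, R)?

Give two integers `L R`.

Answer: 14 4

Derivation:
Round 1 (k=45): L=159 R=194
Round 2 (k=9): L=194 R=70
Round 3 (k=26): L=70 R=225
Round 4 (k=20): L=225 R=221
Round 5 (k=8): L=221 R=14
Round 6 (k=15): L=14 R=4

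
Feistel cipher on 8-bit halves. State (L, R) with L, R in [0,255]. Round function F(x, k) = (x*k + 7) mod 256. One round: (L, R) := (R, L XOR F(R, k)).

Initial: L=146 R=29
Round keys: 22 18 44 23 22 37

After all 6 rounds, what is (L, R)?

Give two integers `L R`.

Answer: 33 163

Derivation:
Round 1 (k=22): L=29 R=23
Round 2 (k=18): L=23 R=184
Round 3 (k=44): L=184 R=176
Round 4 (k=23): L=176 R=111
Round 5 (k=22): L=111 R=33
Round 6 (k=37): L=33 R=163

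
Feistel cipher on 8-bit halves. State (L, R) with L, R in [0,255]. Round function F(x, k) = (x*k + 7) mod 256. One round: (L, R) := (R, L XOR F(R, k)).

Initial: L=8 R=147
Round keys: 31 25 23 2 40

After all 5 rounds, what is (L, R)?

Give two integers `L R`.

Answer: 77 164

Derivation:
Round 1 (k=31): L=147 R=220
Round 2 (k=25): L=220 R=16
Round 3 (k=23): L=16 R=171
Round 4 (k=2): L=171 R=77
Round 5 (k=40): L=77 R=164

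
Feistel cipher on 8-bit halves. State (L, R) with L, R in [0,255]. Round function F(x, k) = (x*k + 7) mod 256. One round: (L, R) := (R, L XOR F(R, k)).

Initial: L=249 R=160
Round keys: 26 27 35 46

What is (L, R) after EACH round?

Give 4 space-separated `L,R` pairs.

Round 1 (k=26): L=160 R=190
Round 2 (k=27): L=190 R=177
Round 3 (k=35): L=177 R=132
Round 4 (k=46): L=132 R=14

Answer: 160,190 190,177 177,132 132,14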